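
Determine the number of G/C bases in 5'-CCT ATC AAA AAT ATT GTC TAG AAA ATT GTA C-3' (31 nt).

Base counts: G=3, C=5, T=10, A=13
Total G or C: 3 + 5 = 8

8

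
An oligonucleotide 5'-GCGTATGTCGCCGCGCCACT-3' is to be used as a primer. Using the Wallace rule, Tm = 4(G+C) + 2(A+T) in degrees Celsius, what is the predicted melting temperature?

68°C

C=8, G=6, T=4, A=2
A+T = 6, G+C = 14
Tm = 2(6) + 4(14) = 12 + 56 = 68°C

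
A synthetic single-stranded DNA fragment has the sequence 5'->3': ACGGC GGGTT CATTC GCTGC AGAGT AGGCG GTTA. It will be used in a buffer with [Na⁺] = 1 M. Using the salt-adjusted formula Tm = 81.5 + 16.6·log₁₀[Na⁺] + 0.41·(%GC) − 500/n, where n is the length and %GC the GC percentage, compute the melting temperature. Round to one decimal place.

90.9°C

Length n = 34. Base counts: T=8, A=6, C=7, G=13
G+C = 20, so %GC = 20/34 × 100 = 58.824%
Salt term: 16.6 × (0) = 0
GC term: 0.41 × 58.824 = 24.118; length term: −500/34 = −14.706
Tm = 81.5 + (0) + 24.118 − 14.706 = 90.912 → 90.9°C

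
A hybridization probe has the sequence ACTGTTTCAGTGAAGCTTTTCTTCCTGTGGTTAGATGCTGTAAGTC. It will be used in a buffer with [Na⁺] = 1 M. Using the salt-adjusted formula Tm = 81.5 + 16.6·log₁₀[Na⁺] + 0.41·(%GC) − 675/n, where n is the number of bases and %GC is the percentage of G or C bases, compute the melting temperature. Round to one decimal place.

83.8°C

Length n = 46. Scanning the sequence gives T=19, A=8, C=8, G=11.
G+C = 19, so %GC = 19/46 × 100 = 41.304%
Salt term: 16.6 × (0) = 0
GC term: 0.41 × 41.304 = 16.935; length term: −675/46 = −14.674
Tm = 81.5 + (0) + 16.935 − 14.674 = 83.761 → 83.8°C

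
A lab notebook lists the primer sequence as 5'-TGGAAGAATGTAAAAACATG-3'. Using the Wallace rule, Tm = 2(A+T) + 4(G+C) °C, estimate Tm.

52°C

A=10, T=4, G=5, C=1
A+T = 14, G+C = 6
Tm = 2×14 + 4×6 = 52°C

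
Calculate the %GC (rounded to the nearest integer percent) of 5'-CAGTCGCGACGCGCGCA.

76%

Counting bases: T=1, G=6, C=7, A=3
G+C = 6 + 7 = 13 out of 17 bases
%GC = 13/17 × 100 = 76.47% ≈ 76%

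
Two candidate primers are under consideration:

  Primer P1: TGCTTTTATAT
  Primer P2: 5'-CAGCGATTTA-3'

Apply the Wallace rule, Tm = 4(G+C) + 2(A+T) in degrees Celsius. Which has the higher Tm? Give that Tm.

Primer P1: A+T=9, G+C=2 → Tm = 2(9)+4(2) = 26°C
Primer P2: A+T=6, G+C=4 → Tm = 2(6)+4(4) = 28°C
26°C vs 28°C → primer P2 is higher.

Primer P2, 28°C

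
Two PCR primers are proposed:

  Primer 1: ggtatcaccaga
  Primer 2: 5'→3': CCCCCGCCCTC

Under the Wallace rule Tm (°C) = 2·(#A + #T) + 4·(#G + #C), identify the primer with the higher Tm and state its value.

Primer 1: A+T=6, G+C=6 → Tm = 2(6)+4(6) = 36°C
Primer 2: A+T=1, G+C=10 → Tm = 2(1)+4(10) = 42°C
36°C vs 42°C → primer 2 is higher.

Primer 2, 42°C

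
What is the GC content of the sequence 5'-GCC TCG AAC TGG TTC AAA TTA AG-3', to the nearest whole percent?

T=6, C=5, G=5, A=7
G+C = 5 + 5 = 10 out of 23 bases
%GC = 10/23 × 100 = 43.48% ≈ 43%

43%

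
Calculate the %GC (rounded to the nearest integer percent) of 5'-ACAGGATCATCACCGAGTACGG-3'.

55%

Scanning the sequence gives A=7, G=6, C=6, T=3.
G+C = 6 + 6 = 12 out of 22 bases
%GC = 12/22 × 100 = 54.55% ≈ 55%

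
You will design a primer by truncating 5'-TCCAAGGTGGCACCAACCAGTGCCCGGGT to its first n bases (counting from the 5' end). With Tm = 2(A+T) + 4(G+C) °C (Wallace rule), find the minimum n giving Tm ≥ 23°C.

First 7 bases: TCCAAGG → Tm = 22°C (< 23°C)
First 8 bases: TCCAAGGT → Tm = 24°C (≥ 23°C)
Since every base adds ≥2°C, Tm only increases with n, so the threshold is first crossed at n = 8.

n = 8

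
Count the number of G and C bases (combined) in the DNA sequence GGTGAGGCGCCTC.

Scanning the sequence gives C=4, T=2, A=1, G=6.
Total G or C: 6 + 4 = 10

10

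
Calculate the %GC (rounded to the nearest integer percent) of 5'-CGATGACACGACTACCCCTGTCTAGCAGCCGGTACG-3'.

61%

Counting bases: G=9, T=6, A=8, C=13
G+C = 9 + 13 = 22 out of 36 bases
%GC = 22/36 × 100 = 61.11% ≈ 61%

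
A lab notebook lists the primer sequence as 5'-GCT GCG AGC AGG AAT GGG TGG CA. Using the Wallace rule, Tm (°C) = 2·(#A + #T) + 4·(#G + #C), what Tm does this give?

Base counts: T=3, A=5, G=11, C=4
So N_AT = 8 and N_GC = 15.
Tm = 2×8 + 4×15 = 76°C

76°C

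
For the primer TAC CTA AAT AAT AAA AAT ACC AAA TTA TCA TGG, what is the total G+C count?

Counting bases: G=2, T=9, C=5, A=17
G+C = 2 + 5 = 7

7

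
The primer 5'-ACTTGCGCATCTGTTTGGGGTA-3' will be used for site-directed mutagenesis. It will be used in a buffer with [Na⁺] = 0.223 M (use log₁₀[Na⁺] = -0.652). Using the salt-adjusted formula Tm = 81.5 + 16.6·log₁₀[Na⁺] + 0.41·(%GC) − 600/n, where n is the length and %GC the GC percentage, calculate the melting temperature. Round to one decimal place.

Length n = 22. Counting bases: C=4, T=8, G=7, A=3
G+C = 11, so %GC = 11/22 × 100 = 50%
Salt term: 16.6 × (-0.652) = -10.823
GC term: 0.41 × 50 = 20.5; length term: −600/22 = −27.273
Tm = 81.5 + (-10.823) + 20.5 − 27.273 = 63.904 → 63.9°C

63.9°C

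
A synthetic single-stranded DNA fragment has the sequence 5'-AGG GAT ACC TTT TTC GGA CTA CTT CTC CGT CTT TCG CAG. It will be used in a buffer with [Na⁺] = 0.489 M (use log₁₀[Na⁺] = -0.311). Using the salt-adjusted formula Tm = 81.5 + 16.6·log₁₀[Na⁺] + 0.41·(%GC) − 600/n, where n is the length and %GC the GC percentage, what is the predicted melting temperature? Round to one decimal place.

80.9°C

Length n = 39. T=14, C=11, G=8, A=6
G+C = 19, so %GC = 19/39 × 100 = 48.718%
Salt term: 16.6 × (-0.311) = -5.163
GC term: 0.41 × 48.718 = 19.974; length term: −600/39 = −15.385
Tm = 81.5 + (-5.163) + 19.974 − 15.385 = 80.926 → 80.9°C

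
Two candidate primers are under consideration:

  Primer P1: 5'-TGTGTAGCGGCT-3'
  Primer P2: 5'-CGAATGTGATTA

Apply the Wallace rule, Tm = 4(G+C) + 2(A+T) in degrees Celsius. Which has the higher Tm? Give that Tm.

Primer P1, 38°C

Primer P1: A+T=5, G+C=7 → Tm = 2(5)+4(7) = 38°C
Primer P2: A+T=8, G+C=4 → Tm = 2(8)+4(4) = 32°C
38°C vs 32°C → primer P1 is higher.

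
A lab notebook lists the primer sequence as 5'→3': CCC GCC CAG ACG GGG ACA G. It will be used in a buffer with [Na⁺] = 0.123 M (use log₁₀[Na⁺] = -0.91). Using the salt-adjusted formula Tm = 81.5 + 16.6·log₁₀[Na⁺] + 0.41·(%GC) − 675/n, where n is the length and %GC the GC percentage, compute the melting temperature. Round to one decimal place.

63.2°C

Length n = 19. Scanning the sequence gives G=7, T=0, A=4, C=8.
G+C = 15, so %GC = 15/19 × 100 = 78.947%
Salt term: 16.6 × (-0.91) = -15.106
GC term: 0.41 × 78.947 = 32.368; length term: −675/19 = −35.526
Tm = 81.5 + (-15.106) + 32.368 − 35.526 = 63.236 → 63.2°C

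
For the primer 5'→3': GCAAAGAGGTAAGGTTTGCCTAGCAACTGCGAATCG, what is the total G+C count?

Scanning the sequence gives C=7, A=11, G=11, T=7.
G+C = 11 + 7 = 18

18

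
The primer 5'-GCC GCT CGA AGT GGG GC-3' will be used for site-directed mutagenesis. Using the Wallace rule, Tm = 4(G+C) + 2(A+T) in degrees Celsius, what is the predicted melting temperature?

60°C

Scanning the sequence gives T=2, G=8, C=5, A=2.
A+T = 4, G+C = 13
Tm = 4·13 + 2·4 = 52 + 8 = 60°C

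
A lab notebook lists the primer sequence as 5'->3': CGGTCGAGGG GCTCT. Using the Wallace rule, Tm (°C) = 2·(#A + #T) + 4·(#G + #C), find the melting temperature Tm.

G=7, C=4, T=3, A=1
A+T = 4, G+C = 11
Tm = 2(4) + 4(11) = 8 + 44 = 52°C

52°C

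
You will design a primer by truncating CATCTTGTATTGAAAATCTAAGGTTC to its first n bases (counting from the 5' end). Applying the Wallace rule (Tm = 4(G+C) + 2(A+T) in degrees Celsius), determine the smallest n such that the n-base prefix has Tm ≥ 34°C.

n = 13

First 12 bases: CATCTTGTATTG → Tm = 32°C (< 34°C)
First 13 bases: CATCTTGTATTGA → Tm = 34°C (≥ 34°C)
Since every base adds ≥2°C, Tm only increases with n, so the threshold is first crossed at n = 13.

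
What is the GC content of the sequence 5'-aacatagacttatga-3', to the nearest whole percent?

Counting bases: T=4, A=7, G=2, C=2
G+C = 2 + 2 = 4 out of 15 bases
%GC = 4/15 × 100 = 26.67% ≈ 27%

27%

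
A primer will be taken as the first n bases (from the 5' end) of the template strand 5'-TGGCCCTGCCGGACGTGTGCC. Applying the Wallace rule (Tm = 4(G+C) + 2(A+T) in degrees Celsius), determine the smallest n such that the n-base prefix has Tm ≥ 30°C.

First 8 bases: TGGCCCTG → Tm = 28°C (< 30°C)
First 9 bases: TGGCCCTGC → Tm = 32°C (≥ 30°C)
Since every base adds ≥2°C, Tm only increases with n, so the threshold is first crossed at n = 9.

n = 9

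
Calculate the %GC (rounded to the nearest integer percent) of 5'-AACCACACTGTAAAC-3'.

Counting bases: A=7, G=1, C=5, T=2
G+C = 1 + 5 = 6 out of 15 bases
%GC = 6/15 × 100 = 40% ≈ 40%

40%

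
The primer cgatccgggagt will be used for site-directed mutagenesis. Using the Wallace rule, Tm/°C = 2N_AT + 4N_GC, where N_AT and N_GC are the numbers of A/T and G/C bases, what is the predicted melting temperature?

40°C

Base counts: T=2, G=5, A=2, C=3
So N_AT = 4 and N_GC = 8.
Tm = 2(4) + 4(8) = 8 + 32 = 40°C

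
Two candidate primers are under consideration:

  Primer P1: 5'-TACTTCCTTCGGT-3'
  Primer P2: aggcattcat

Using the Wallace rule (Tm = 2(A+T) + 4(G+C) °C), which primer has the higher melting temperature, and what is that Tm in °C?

Primer P1: A+T=7, G+C=6 → Tm = 2(7)+4(6) = 38°C
Primer P2: A+T=6, G+C=4 → Tm = 2(6)+4(4) = 28°C
38°C vs 28°C → primer P1 is higher.

Primer P1, 38°C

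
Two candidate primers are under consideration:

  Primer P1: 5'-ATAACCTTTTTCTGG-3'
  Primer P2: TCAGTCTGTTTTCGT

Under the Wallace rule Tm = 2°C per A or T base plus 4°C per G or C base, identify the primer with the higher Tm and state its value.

Primer P2, 42°C

Primer P1: A+T=10, G+C=5 → Tm = 2(10)+4(5) = 40°C
Primer P2: A+T=9, G+C=6 → Tm = 2(9)+4(6) = 42°C
40°C vs 42°C → primer P2 is higher.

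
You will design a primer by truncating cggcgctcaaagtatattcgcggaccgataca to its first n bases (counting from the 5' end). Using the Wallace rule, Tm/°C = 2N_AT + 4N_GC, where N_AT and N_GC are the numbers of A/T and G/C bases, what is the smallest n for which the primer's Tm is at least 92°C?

n = 30

First 29 bases: CGGCGCTCAAAGTATATTCGCGGACCGAT → Tm = 90°C (< 92°C)
First 30 bases: CGGCGCTCAAAGTATATTCGCGGACCGATA → Tm = 92°C (≥ 92°C)
Each additional base adds 2°C (A/T) or 4°C (G/C), so Tm is non-decreasing in n; n = 30 is the first length to reach 92°C.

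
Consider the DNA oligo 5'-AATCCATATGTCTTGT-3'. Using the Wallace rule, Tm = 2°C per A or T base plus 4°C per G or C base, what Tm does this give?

42°C

Base counts: C=3, A=4, G=2, T=7
So N_AT = 11 and N_GC = 5.
Tm = 4·5 + 2·11 = 20 + 22 = 42°C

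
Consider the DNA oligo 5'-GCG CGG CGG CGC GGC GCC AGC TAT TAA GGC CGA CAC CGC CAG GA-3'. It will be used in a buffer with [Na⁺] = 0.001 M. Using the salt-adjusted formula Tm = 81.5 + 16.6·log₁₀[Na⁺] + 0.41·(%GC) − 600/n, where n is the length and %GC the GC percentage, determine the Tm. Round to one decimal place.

Length n = 44. Base counts: G=17, C=16, T=3, A=8
G+C = 33, so %GC = 33/44 × 100 = 75%
Salt term: 16.6 × (-3) = -49.8
GC term: 0.41 × 75 = 30.75; length term: −600/44 = −13.636
Tm = 81.5 + (-49.8) + 30.75 − 13.636 = 48.814 → 48.8°C

48.8°C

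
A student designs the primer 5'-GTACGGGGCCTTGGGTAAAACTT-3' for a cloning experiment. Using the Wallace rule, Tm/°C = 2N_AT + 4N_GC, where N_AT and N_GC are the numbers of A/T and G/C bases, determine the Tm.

Base counts: A=5, C=4, T=6, G=8
AT pairs contribute 11, GC pairs contribute 12.
Tm = 4·12 + 2·11 = 48 + 22 = 70°C

70°C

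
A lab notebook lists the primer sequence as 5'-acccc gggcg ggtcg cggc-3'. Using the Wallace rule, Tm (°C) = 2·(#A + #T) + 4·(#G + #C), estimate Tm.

72°C

Scanning the sequence gives A=1, G=9, C=8, T=1.
A+T = 2, G+C = 17
Tm = 4·17 + 2·2 = 68 + 4 = 72°C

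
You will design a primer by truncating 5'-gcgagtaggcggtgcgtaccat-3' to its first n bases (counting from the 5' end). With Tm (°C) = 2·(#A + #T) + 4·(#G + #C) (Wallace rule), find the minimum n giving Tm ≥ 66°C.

First 19 bases: GCGAGTAGGCGGTGCGTAC → Tm = 64°C (< 66°C)
First 20 bases: GCGAGTAGGCGGTGCGTACC → Tm = 68°C (≥ 66°C)
Each additional base adds 2°C (A/T) or 4°C (G/C), so Tm is non-decreasing in n; n = 20 is the first length to reach 66°C.

n = 20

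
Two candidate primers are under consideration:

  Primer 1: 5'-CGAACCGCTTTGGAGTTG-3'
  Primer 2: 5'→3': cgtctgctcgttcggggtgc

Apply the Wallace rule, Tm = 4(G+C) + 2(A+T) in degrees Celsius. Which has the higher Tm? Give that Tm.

Primer 2, 68°C

Primer 1: A+T=8, G+C=10 → Tm = 2(8)+4(10) = 56°C
Primer 2: A+T=6, G+C=14 → Tm = 2(6)+4(14) = 68°C
56°C vs 68°C → primer 2 is higher.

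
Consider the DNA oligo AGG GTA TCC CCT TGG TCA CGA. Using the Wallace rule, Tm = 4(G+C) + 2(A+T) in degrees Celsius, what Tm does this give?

66°C

Scanning the sequence gives C=6, T=5, G=6, A=4.
AT pairs contribute 9, GC pairs contribute 12.
Tm = 2(9) + 4(12) = 18 + 48 = 66°C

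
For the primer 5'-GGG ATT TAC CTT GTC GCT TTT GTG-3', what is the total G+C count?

Scanning the sequence gives A=2, C=4, G=7, T=11.
G+C = 7 + 4 = 11

11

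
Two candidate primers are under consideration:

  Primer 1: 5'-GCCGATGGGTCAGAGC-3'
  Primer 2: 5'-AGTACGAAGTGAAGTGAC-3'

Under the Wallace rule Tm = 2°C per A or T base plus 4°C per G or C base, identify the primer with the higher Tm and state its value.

Primer 1: A+T=5, G+C=11 → Tm = 2(5)+4(11) = 54°C
Primer 2: A+T=10, G+C=8 → Tm = 2(10)+4(8) = 52°C
54°C vs 52°C → primer 1 is higher.

Primer 1, 54°C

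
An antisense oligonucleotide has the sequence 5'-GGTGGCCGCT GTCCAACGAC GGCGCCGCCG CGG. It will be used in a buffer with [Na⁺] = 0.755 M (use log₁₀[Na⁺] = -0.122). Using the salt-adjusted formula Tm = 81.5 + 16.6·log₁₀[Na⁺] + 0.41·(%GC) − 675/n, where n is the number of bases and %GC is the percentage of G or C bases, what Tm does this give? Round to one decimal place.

92.6°C

Length n = 33. Scanning the sequence gives A=3, C=13, T=3, G=14.
G+C = 27, so %GC = 27/33 × 100 = 81.818%
Salt term: 16.6 × (-0.122) = -2.025
GC term: 0.41 × 81.818 = 33.545; length term: −675/33 = −20.455
Tm = 81.5 + (-2.025) + 33.545 − 20.455 = 92.565 → 92.6°C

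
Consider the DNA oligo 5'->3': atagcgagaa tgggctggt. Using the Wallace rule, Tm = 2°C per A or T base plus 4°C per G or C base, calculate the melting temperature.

58°C

Scanning the sequence gives G=8, C=2, A=5, T=4.
AT pairs contribute 9, GC pairs contribute 10.
Tm = 4·10 + 2·9 = 40 + 18 = 58°C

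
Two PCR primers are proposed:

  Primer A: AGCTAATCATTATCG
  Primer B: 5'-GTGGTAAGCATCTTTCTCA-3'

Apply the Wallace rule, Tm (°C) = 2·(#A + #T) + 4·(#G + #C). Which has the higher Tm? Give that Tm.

Primer B, 54°C

Primer A: A+T=10, G+C=5 → Tm = 2(10)+4(5) = 40°C
Primer B: A+T=11, G+C=8 → Tm = 2(11)+4(8) = 54°C
40°C vs 54°C → primer B is higher.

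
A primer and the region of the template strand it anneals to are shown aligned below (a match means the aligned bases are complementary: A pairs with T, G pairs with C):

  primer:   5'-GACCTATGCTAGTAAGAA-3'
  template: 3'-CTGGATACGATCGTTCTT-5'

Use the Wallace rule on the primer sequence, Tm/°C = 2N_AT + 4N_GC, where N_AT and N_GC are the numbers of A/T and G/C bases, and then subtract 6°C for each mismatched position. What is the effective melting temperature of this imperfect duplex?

Primer base counts: A=7, T=4, G=4, C=3 → A+T=11, G+C=7
Perfect-match Tm = 2(11) + 4(7) = 22 + 28 = 50°C
Mismatches (positions where the bases are not complementary): 1 (at position 13)
Effective Tm = 50 − 1×6 = 50 − 6 = 44°C

44°C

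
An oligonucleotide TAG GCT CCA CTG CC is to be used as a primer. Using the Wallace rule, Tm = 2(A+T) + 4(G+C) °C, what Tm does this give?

46°C

Counting bases: C=6, A=2, G=3, T=3
So N_AT = 5 and N_GC = 9.
Tm = 2(5) + 4(9) = 10 + 36 = 46°C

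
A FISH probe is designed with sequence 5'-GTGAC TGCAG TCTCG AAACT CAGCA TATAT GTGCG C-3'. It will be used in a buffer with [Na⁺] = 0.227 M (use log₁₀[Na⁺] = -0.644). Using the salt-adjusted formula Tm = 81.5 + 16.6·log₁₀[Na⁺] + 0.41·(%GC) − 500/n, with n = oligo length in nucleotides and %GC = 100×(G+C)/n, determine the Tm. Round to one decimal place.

Length n = 36. Scanning the sequence gives C=9, A=9, T=9, G=9.
G+C = 18, so %GC = 18/36 × 100 = 50%
Salt term: 16.6 × (-0.644) = -10.69
GC term: 0.41 × 50 = 20.5; length term: −500/36 = −13.889
Tm = 81.5 + (-10.69) + 20.5 − 13.889 = 77.421 → 77.4°C

77.4°C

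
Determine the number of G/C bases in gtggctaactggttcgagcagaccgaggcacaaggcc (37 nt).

23

T=5, G=13, C=10, A=9
G+C = 13 + 10 = 23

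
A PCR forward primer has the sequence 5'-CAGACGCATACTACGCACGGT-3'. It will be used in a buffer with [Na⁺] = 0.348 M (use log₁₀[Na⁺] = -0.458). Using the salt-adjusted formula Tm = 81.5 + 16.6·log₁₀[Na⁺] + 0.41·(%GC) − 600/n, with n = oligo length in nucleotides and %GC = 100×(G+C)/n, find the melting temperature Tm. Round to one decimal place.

Length n = 21. Counting bases: A=6, T=3, C=7, G=5
G+C = 12, so %GC = 12/21 × 100 = 57.143%
Salt term: 16.6 × (-0.458) = -7.603
GC term: 0.41 × 57.143 = 23.429; length term: −600/21 = −28.571
Tm = 81.5 + (-7.603) + 23.429 − 28.571 = 68.755 → 68.8°C

68.8°C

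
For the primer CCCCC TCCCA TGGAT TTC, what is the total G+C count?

11

Base counts: T=5, G=2, C=9, A=2
Total G or C: 2 + 9 = 11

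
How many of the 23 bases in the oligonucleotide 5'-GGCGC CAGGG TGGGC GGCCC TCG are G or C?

Scanning the sequence gives G=12, A=1, T=2, C=8.
Total G or C: 12 + 8 = 20

20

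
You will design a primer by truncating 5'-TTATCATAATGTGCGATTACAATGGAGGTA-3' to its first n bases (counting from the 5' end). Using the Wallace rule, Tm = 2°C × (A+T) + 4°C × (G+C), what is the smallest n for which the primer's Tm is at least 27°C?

First 11 bases: TTATCATAATG → Tm = 26°C (< 27°C)
First 12 bases: TTATCATAATGT → Tm = 28°C (≥ 27°C)
Since every base adds ≥2°C, Tm only increases with n, so the threshold is first crossed at n = 12.

n = 12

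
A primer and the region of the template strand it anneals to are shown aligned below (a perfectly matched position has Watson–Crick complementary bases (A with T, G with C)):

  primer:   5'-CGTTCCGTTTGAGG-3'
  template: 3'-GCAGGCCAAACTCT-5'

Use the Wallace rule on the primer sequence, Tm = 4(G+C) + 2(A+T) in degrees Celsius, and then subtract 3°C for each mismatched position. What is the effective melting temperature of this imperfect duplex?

Primer base counts: A=1, T=5, G=5, C=3 → A+T=6, G+C=8
Perfect-match Tm = 2(6) + 4(8) = 12 + 32 = 44°C
Mismatches (positions where the bases are not complementary): 3 (at positions 4, 6, 14)
Effective Tm = 44 − 3×3 = 44 − 9 = 35°C

35°C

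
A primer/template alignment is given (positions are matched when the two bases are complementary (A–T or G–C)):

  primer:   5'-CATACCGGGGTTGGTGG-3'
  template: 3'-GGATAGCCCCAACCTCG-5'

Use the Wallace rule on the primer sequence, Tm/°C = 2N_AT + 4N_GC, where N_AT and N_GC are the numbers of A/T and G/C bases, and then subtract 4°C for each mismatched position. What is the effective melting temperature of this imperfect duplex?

Primer base counts: A=2, T=4, G=8, C=3 → A+T=6, G+C=11
Perfect-match Tm = 2(6) + 4(11) = 12 + 44 = 56°C
Mismatches (positions where the bases are not complementary): 4 (at positions 2, 5, 15, 17)
Effective Tm = 56 − 4×4 = 56 − 16 = 40°C

40°C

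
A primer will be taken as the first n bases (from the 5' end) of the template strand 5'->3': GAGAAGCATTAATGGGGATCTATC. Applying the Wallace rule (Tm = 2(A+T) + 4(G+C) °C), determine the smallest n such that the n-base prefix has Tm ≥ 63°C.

n = 23

First 22 bases: GAGAAGCATTAATGGGGATCTA → Tm = 62°C (< 63°C)
First 23 bases: GAGAAGCATTAATGGGGATCTAT → Tm = 64°C (≥ 63°C)
Since every base adds ≥2°C, Tm only increases with n, so the threshold is first crossed at n = 23.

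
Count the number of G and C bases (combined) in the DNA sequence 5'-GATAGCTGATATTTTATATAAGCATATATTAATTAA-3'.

Base counts: A=15, T=15, G=4, C=2
Total G or C: 4 + 2 = 6

6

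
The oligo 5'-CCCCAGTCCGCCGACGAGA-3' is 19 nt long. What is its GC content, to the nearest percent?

Base counts: G=5, A=4, C=9, T=1
G+C = 5 + 9 = 14 out of 19 bases
%GC = 14/19 × 100 = 73.68% ≈ 74%

74%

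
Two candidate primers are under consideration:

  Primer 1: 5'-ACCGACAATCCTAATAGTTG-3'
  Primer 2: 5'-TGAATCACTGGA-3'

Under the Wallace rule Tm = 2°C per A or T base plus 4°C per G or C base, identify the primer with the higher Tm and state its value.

Primer 1: A+T=12, G+C=8 → Tm = 2(12)+4(8) = 56°C
Primer 2: A+T=7, G+C=5 → Tm = 2(7)+4(5) = 34°C
56°C vs 34°C → primer 1 is higher.

Primer 1, 56°C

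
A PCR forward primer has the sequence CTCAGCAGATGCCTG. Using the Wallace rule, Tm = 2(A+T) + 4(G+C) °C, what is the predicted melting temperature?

A=3, T=3, C=5, G=4
A+T = 6, G+C = 9
Tm = 2×6 + 4×9 = 48°C

48°C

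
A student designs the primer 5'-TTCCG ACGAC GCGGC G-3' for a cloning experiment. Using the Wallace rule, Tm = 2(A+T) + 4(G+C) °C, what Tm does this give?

56°C

Base counts: C=6, G=6, T=2, A=2
A+T = 4, G+C = 12
Tm = 2(4) + 4(12) = 8 + 48 = 56°C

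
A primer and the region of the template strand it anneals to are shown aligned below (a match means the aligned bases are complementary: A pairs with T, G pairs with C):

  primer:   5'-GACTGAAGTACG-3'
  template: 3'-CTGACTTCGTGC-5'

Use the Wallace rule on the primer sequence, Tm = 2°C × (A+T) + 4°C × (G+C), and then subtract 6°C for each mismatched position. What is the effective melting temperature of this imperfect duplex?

Primer base counts: A=4, T=2, G=4, C=2 → A+T=6, G+C=6
Perfect-match Tm = 2(6) + 4(6) = 12 + 24 = 36°C
Mismatches (positions where the bases are not complementary): 1 (at position 9)
Effective Tm = 36 − 1×6 = 36 − 6 = 30°C

30°C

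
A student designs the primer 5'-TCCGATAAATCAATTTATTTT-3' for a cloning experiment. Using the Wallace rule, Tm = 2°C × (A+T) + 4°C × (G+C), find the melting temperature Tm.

50°C

Counting bases: A=7, G=1, C=3, T=10
A+T = 17, G+C = 4
Tm = 2×17 + 4×4 = 50°C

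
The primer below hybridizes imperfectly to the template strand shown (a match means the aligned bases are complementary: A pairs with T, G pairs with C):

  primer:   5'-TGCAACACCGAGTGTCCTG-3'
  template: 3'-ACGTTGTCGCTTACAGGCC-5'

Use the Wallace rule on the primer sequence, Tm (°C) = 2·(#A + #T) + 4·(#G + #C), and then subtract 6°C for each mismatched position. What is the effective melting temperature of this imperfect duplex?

Primer base counts: A=4, T=4, G=5, C=6 → A+T=8, G+C=11
Perfect-match Tm = 2(8) + 4(11) = 16 + 44 = 60°C
Mismatches (positions where the bases are not complementary): 3 (at positions 8, 12, 18)
Effective Tm = 60 − 3×6 = 60 − 18 = 42°C

42°C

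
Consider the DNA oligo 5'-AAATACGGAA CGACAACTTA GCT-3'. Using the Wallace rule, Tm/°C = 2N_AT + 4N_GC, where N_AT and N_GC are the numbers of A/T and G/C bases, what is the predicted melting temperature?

64°C

Counting bases: C=5, T=4, G=4, A=10
AT pairs contribute 14, GC pairs contribute 9.
Tm = 4·9 + 2·14 = 36 + 28 = 64°C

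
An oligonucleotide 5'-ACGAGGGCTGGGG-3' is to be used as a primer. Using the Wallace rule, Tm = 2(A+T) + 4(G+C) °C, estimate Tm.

Counting bases: A=2, T=1, C=2, G=8
So N_AT = 3 and N_GC = 10.
Tm = 2×3 + 4×10 = 46°C

46°C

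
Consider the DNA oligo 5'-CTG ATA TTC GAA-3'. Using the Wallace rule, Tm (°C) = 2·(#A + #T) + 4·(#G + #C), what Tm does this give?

32°C

Scanning the sequence gives C=2, G=2, A=4, T=4.
So N_AT = 8 and N_GC = 4.
Tm = 2×8 + 4×4 = 32°C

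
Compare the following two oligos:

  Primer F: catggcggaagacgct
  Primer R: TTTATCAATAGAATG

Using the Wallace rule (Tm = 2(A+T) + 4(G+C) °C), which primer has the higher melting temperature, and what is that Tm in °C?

Primer F, 52°C

Primer F: A+T=6, G+C=10 → Tm = 2(6)+4(10) = 52°C
Primer R: A+T=12, G+C=3 → Tm = 2(12)+4(3) = 36°C
52°C vs 36°C → primer F is higher.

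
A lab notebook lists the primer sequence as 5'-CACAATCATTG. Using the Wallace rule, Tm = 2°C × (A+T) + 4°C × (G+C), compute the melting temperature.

C=3, T=3, G=1, A=4
So N_AT = 7 and N_GC = 4.
Tm = 2×7 + 4×4 = 30°C

30°C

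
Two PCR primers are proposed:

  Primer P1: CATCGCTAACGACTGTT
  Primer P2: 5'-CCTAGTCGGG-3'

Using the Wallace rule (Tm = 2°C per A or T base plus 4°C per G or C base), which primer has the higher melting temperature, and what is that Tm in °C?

Primer P1: A+T=9, G+C=8 → Tm = 2(9)+4(8) = 50°C
Primer P2: A+T=3, G+C=7 → Tm = 2(3)+4(7) = 34°C
50°C vs 34°C → primer P1 is higher.

Primer P1, 50°C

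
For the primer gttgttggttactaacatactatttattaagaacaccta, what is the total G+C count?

Counting bases: A=13, G=5, T=15, C=6
Total G or C: 5 + 6 = 11

11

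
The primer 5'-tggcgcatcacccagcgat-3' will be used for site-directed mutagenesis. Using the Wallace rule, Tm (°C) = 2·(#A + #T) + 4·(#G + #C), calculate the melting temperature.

Counting bases: C=7, A=4, G=5, T=3
A+T = 7, G+C = 12
Tm = 4·12 + 2·7 = 48 + 14 = 62°C

62°C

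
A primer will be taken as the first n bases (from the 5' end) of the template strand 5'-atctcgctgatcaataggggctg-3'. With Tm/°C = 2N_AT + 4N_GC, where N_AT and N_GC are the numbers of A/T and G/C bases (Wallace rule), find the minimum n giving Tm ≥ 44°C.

First 15 bases: ATCTCGCTGATCAAT → Tm = 42°C (< 44°C)
First 16 bases: ATCTCGCTGATCAATA → Tm = 44°C (≥ 44°C)
Each additional base adds 2°C (A/T) or 4°C (G/C), so Tm is non-decreasing in n; n = 16 is the first length to reach 44°C.

n = 16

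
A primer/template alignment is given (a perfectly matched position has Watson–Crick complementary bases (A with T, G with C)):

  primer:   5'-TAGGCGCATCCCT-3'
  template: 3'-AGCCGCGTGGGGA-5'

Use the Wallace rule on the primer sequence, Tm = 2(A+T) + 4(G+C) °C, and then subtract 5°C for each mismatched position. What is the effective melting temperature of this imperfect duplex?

32°C

Primer base counts: A=2, T=3, G=3, C=5 → A+T=5, G+C=8
Perfect-match Tm = 2(5) + 4(8) = 10 + 32 = 42°C
Mismatches (positions where the bases are not complementary): 2 (at positions 2, 9)
Effective Tm = 42 − 2×5 = 42 − 10 = 32°C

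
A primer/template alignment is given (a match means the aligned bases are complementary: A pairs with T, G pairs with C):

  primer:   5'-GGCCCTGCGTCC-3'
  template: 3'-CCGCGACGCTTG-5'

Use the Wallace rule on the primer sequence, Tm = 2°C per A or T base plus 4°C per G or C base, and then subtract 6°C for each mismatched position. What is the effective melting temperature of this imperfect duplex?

26°C

Primer base counts: A=0, T=2, G=4, C=6 → A+T=2, G+C=10
Perfect-match Tm = 2(2) + 4(10) = 4 + 40 = 44°C
Mismatches (positions where the bases are not complementary): 3 (at positions 4, 10, 11)
Effective Tm = 44 − 3×6 = 44 − 18 = 26°C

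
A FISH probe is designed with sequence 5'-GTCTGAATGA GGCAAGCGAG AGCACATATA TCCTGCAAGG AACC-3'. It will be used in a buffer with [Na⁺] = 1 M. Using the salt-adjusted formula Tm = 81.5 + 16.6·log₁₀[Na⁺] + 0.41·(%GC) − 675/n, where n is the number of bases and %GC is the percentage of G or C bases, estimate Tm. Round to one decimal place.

Length n = 44. Scanning the sequence gives A=15, T=7, G=12, C=10.
G+C = 22, so %GC = 22/44 × 100 = 50%
Salt term: 16.6 × (0) = 0
GC term: 0.41 × 50 = 20.5; length term: −675/44 = −15.341
Tm = 81.5 + (0) + 20.5 − 15.341 = 86.659 → 86.7°C

86.7°C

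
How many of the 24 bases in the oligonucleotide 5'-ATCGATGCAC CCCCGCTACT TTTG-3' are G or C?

Counting bases: C=9, T=7, A=4, G=4
Total G or C: 4 + 9 = 13

13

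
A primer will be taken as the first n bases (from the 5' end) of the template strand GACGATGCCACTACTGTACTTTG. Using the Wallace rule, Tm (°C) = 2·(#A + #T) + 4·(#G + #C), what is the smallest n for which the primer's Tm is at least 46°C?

n = 15

First 14 bases: GACGATGCCACTAC → Tm = 44°C (< 46°C)
First 15 bases: GACGATGCCACTACT → Tm = 46°C (≥ 46°C)
Each additional base adds 2°C (A/T) or 4°C (G/C), so Tm is non-decreasing in n; n = 15 is the first length to reach 46°C.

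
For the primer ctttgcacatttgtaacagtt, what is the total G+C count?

Scanning the sequence gives A=5, C=4, G=3, T=9.
Total G or C: 3 + 4 = 7

7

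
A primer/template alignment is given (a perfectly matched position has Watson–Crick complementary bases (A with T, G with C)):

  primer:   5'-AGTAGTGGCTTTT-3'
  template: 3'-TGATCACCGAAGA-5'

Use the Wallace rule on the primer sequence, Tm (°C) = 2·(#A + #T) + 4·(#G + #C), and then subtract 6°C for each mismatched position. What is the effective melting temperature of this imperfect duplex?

Primer base counts: A=2, T=6, G=4, C=1 → A+T=8, G+C=5
Perfect-match Tm = 2(8) + 4(5) = 16 + 20 = 36°C
Mismatches (positions where the bases are not complementary): 2 (at positions 2, 12)
Effective Tm = 36 − 2×6 = 36 − 12 = 24°C

24°C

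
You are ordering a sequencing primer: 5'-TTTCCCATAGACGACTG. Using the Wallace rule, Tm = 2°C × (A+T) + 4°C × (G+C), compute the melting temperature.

Base counts: A=4, T=5, G=3, C=5
AT pairs contribute 9, GC pairs contribute 8.
Tm = 2(9) + 4(8) = 18 + 32 = 50°C

50°C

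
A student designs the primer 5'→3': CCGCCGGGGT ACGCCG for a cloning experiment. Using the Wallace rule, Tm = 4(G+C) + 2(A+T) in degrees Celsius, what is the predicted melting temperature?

60°C

Counting bases: C=7, A=1, G=7, T=1
A+T = 2, G+C = 14
Tm = 4·14 + 2·2 = 56 + 4 = 60°C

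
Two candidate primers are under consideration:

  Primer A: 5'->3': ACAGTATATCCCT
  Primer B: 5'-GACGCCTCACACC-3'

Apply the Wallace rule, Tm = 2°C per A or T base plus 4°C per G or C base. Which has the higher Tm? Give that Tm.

Primer A: A+T=8, G+C=5 → Tm = 2(8)+4(5) = 36°C
Primer B: A+T=4, G+C=9 → Tm = 2(4)+4(9) = 44°C
36°C vs 44°C → primer B is higher.

Primer B, 44°C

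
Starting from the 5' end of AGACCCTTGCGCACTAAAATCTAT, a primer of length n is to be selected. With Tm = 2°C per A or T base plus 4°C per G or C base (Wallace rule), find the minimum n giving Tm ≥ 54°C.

n = 18

First 17 bases: AGACCCTTGCGCACTAA → Tm = 52°C (< 54°C)
First 18 bases: AGACCCTTGCGCACTAAA → Tm = 54°C (≥ 54°C)
Since every base adds ≥2°C, Tm only increases with n, so the threshold is first crossed at n = 18.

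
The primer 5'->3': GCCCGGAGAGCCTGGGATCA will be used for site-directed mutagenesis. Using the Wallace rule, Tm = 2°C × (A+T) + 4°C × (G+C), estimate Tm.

Scanning the sequence gives A=4, T=2, C=6, G=8.
AT pairs contribute 6, GC pairs contribute 14.
Tm = 2(6) + 4(14) = 12 + 56 = 68°C

68°C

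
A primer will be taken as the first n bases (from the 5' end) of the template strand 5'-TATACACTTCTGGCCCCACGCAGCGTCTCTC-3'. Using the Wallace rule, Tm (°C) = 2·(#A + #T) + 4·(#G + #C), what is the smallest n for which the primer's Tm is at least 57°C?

First 18 bases: TATACACTTCTGGCCCCA → Tm = 54°C (< 57°C)
First 19 bases: TATACACTTCTGGCCCCAC → Tm = 58°C (≥ 57°C)
Since every base adds ≥2°C, Tm only increases with n, so the threshold is first crossed at n = 19.

n = 19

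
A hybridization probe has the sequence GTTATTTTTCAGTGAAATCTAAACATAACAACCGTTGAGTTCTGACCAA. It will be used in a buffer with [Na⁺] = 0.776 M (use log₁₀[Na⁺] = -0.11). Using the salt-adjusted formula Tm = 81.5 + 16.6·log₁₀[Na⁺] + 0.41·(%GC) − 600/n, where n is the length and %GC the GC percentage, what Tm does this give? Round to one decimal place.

80.8°C

Length n = 49. Counting bases: G=7, C=9, A=17, T=16
G+C = 16, so %GC = 16/49 × 100 = 32.653%
Salt term: 16.6 × (-0.11) = -1.826
GC term: 0.41 × 32.653 = 13.388; length term: −600/49 = −12.245
Tm = 81.5 + (-1.826) + 13.388 − 12.245 = 80.817 → 80.8°C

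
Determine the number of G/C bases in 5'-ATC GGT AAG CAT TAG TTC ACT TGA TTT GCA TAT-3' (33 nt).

11

Counting bases: G=6, T=13, C=5, A=9
G+C = 6 + 5 = 11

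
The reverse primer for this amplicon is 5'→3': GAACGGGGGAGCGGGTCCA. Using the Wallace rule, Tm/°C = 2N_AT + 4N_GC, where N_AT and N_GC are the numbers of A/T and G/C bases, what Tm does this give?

Base counts: C=4, G=10, A=4, T=1
AT pairs contribute 5, GC pairs contribute 14.
Tm = 2(5) + 4(14) = 10 + 56 = 66°C

66°C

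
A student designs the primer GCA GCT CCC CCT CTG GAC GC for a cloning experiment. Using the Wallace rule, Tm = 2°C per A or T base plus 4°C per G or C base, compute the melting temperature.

Scanning the sequence gives G=5, A=2, T=3, C=10.
A+T = 5, G+C = 15
Tm = 4·15 + 2·5 = 60 + 10 = 70°C

70°C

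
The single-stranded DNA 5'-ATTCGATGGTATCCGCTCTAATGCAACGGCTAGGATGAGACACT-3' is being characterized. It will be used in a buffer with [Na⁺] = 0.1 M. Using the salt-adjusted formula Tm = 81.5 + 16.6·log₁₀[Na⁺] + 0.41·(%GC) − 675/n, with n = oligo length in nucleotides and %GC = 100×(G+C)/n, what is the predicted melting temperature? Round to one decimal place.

Length n = 44. Counting bases: A=12, G=11, C=10, T=11
G+C = 21, so %GC = 21/44 × 100 = 47.727%
Salt term: 16.6 × (-1) = -16.6
GC term: 0.41 × 47.727 = 19.568; length term: −675/44 = −15.341
Tm = 81.5 + (-16.6) + 19.568 − 15.341 = 69.127 → 69.1°C

69.1°C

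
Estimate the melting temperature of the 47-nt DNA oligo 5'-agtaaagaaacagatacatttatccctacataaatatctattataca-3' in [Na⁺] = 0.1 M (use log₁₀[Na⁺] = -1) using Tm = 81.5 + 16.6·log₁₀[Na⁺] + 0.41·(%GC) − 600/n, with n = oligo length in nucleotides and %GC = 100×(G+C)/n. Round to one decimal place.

Length n = 47. Base counts: T=14, A=22, C=8, G=3
G+C = 11, so %GC = 11/47 × 100 = 23.404%
Salt term: 16.6 × (-1) = -16.6
GC term: 0.41 × 23.404 = 9.596; length term: −600/47 = −12.766
Tm = 81.5 + (-16.6) + 9.596 − 12.766 = 61.73 → 61.7°C

61.7°C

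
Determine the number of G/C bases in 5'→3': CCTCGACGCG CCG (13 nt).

Scanning the sequence gives A=1, T=1, G=4, C=7.
G+C = 4 + 7 = 11

11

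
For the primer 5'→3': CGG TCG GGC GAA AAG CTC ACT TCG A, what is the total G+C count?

15

Base counts: C=7, T=4, A=6, G=8
G+C = 8 + 7 = 15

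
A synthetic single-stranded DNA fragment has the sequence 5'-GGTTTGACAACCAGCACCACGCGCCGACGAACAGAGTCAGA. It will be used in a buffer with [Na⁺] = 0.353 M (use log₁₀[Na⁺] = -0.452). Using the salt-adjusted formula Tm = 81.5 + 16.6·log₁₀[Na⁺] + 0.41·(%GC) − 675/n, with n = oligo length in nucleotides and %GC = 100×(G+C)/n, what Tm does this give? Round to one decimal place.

Length n = 41. G=11, C=13, T=4, A=13
G+C = 24, so %GC = 24/41 × 100 = 58.537%
Salt term: 16.6 × (-0.452) = -7.503
GC term: 0.41 × 58.537 = 24; length term: −675/41 = −16.463
Tm = 81.5 + (-7.503) + 24 − 16.463 = 81.534 → 81.5°C

81.5°C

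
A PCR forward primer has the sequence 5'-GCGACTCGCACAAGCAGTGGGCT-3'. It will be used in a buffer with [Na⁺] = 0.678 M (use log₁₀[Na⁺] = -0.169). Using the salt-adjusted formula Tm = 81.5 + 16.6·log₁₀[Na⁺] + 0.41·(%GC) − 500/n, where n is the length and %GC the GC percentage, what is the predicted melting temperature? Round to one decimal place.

83.7°C

Length n = 23. Base counts: G=8, C=7, A=5, T=3
G+C = 15, so %GC = 15/23 × 100 = 65.217%
Salt term: 16.6 × (-0.169) = -2.805
GC term: 0.41 × 65.217 = 26.739; length term: −500/23 = −21.739
Tm = 81.5 + (-2.805) + 26.739 − 21.739 = 83.695 → 83.7°C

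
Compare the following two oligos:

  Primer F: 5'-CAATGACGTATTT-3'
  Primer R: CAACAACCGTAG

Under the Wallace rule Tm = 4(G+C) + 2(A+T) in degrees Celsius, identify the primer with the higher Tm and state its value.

Primer F: A+T=9, G+C=4 → Tm = 2(9)+4(4) = 34°C
Primer R: A+T=6, G+C=6 → Tm = 2(6)+4(6) = 36°C
34°C vs 36°C → primer R is higher.

Primer R, 36°C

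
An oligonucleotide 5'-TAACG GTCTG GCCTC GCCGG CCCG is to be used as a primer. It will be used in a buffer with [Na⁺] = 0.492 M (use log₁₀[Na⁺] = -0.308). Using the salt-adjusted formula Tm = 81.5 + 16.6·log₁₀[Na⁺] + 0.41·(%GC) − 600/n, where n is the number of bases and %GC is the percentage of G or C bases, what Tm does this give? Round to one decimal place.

82.1°C

Length n = 24. C=10, G=8, A=2, T=4
G+C = 18, so %GC = 18/24 × 100 = 75%
Salt term: 16.6 × (-0.308) = -5.113
GC term: 0.41 × 75 = 30.75; length term: −600/24 = −25
Tm = 81.5 + (-5.113) + 30.75 − 25 = 82.137 → 82.1°C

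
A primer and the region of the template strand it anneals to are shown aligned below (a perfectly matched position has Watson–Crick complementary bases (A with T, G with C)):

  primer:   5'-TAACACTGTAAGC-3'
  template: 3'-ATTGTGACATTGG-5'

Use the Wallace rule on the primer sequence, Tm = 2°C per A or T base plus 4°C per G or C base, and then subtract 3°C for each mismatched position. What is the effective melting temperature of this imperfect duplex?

Primer base counts: A=5, T=3, G=2, C=3 → A+T=8, G+C=5
Perfect-match Tm = 2(8) + 4(5) = 16 + 20 = 36°C
Mismatches (positions where the bases are not complementary): 1 (at position 12)
Effective Tm = 36 − 1×3 = 36 − 3 = 33°C

33°C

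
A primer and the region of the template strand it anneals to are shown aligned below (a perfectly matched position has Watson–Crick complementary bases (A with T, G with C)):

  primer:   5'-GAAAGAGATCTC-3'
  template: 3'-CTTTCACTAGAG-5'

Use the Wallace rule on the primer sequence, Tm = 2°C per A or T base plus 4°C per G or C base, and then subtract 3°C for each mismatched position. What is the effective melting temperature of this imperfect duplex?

Primer base counts: A=5, T=2, G=3, C=2 → A+T=7, G+C=5
Perfect-match Tm = 2(7) + 4(5) = 14 + 20 = 34°C
Mismatches (positions where the bases are not complementary): 1 (at position 6)
Effective Tm = 34 − 1×3 = 34 − 3 = 31°C

31°C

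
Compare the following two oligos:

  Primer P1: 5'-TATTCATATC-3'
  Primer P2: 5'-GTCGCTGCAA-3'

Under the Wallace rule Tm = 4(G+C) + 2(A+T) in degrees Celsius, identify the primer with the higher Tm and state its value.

Primer P1: A+T=8, G+C=2 → Tm = 2(8)+4(2) = 24°C
Primer P2: A+T=4, G+C=6 → Tm = 2(4)+4(6) = 32°C
24°C vs 32°C → primer P2 is higher.

Primer P2, 32°C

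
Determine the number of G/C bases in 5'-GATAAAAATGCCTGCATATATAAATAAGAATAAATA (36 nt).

7

Counting bases: T=9, C=3, A=20, G=4
G+C = 4 + 3 = 7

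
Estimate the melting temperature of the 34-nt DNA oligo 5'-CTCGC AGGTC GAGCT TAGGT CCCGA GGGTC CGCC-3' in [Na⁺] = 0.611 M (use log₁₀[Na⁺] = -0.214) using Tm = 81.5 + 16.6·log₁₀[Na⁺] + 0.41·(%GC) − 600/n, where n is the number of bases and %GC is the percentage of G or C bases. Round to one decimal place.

Length n = 34. Base counts: G=12, T=6, C=12, A=4
G+C = 24, so %GC = 24/34 × 100 = 70.588%
Salt term: 16.6 × (-0.214) = -3.552
GC term: 0.41 × 70.588 = 28.941; length term: −600/34 = −17.647
Tm = 81.5 + (-3.552) + 28.941 − 17.647 = 89.242 → 89.2°C

89.2°C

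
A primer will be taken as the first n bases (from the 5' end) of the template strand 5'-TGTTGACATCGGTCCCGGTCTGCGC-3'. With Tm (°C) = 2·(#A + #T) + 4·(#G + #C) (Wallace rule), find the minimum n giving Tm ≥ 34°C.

First 11 bases: TGTTGACATCG → Tm = 32°C (< 34°C)
First 12 bases: TGTTGACATCGG → Tm = 36°C (≥ 34°C)
Each additional base adds 2°C (A/T) or 4°C (G/C), so Tm is non-decreasing in n; n = 12 is the first length to reach 34°C.

n = 12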